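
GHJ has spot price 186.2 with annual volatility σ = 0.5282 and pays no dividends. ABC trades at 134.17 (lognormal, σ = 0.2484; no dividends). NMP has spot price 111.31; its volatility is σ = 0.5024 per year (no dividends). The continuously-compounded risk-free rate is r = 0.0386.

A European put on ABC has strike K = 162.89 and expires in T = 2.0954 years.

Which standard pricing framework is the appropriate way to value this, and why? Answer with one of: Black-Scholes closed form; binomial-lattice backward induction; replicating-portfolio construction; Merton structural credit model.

Key observation: a European claim on ABC (strike 162.89) — a lognormal (GBM) underlying with constant rate and volatility — has an exact closed-form value; no lattice or capital structure is involved.

framework: Black-Scholes closed form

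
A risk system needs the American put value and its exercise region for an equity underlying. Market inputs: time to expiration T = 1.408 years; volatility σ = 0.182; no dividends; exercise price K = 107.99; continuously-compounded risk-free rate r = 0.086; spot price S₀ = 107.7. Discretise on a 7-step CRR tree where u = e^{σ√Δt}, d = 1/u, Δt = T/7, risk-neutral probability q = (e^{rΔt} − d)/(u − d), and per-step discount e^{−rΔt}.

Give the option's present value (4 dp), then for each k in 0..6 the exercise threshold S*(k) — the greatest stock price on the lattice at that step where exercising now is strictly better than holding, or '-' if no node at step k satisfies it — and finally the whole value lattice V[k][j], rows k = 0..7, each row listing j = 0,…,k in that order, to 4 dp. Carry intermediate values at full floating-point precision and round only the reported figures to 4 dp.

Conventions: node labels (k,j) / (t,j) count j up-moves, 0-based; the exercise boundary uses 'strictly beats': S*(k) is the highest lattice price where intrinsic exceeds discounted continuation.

price = 5.3959
boundary = - - 91.4781 84.3078 91.4781 84.3078 91.4781
tree:
5.3959
9.5839 2.6022
16.5119 4.9820 1.0008
23.6822 9.2441 2.1238 0.2385
30.2905 16.5119 4.3923 0.5867 0.0000
36.3808 23.6822 8.7585 1.4431 0.0000 0.0000
41.9937 30.2905 16.5119 3.5498 0.0000 0.0000 0.0000
47.1666 36.3808 23.6822 8.7318 0.0000 0.0000 0.0000 0.0000

Δt=0.20114, u=1.08505, d=0.92162, q=0.58637, disc=e^(-rΔt)=0.98285
k=7 terminal: V=max(K-S,0) → 47.1666 36.3808 23.6822 8.7318 0.0000 0.0000 0.0000 0.0000
k=6: j=0 S=65.9963 intr=41.9937 cont=40.1417 V=41.9937[EX]; j=1 S=77.6995 intr=30.2905 cont=28.4385 V=30.2905[EX]; j=2 S=91.4781 intr=16.5119 cont=14.6599 V=16.5119[EX]; j=3 S=107.7000 intr=0.2900 cont=3.5498 V=3.5498[hold]; j=4 S=126.7986 intr=0.0000 cont=0.0000 V=0.0000[hold]; j=5 S=149.2839 intr=0.0000 cont=0.0000 V=0.0000[hold]; j=6 S=175.7566 intr=0.0000 cont=0.0000 V=0.0000[hold]  S*(6)=91.4781
k=5: j=0 S=71.6092 intr=36.3808 cont=34.5288 V=36.3808[EX]; j=1 S=84.3078 intr=23.6822 cont=21.8302 V=23.6822[EX]; j=2 S=99.2582 intr=8.7318 cont=8.7585 V=8.7585[hold]; j=3 S=116.8598 intr=0.0000 cont=1.4431 V=1.4431[hold]; j=4 S=137.5827 intr=0.0000 cont=0.0000 V=0.0000[hold]; j=5 S=161.9804 intr=0.0000 cont=0.0000 V=0.0000[hold]  S*(5)=84.3078
k=4: j=0 S=77.6995 intr=30.2905 cont=28.4385 V=30.2905[EX]; j=1 S=91.4781 intr=16.5119 cont=14.6753 V=16.5119[EX]; j=2 S=107.7000 intr=0.2900 cont=4.3923 V=4.3923[hold]; j=3 S=126.7986 intr=0.0000 cont=0.5867 V=0.5867[hold]; j=4 S=149.2839 intr=0.0000 cont=0.0000 V=0.0000[hold]  S*(4)=91.4781
k=3: j=0 S=84.3078 intr=23.6822 cont=21.8302 V=23.6822[EX]; j=1 S=99.2582 intr=8.7318 cont=9.2441 V=9.2441[hold]; j=2 S=116.8598 intr=0.0000 cont=2.1238 V=2.1238[hold]; j=3 S=137.5827 intr=0.0000 cont=0.2385 V=0.2385[hold]  S*(3)=84.3078
k=2: j=0 S=91.4781 intr=16.5119 cont=14.9552 V=16.5119[EX]; j=1 S=107.7000 intr=0.2900 cont=4.9820 V=4.9820[hold]; j=2 S=126.7986 intr=0.0000 cont=1.0008 V=1.0008[hold]  S*(2)=91.4781
k=1: j=0 S=99.2582 intr=8.7318 cont=9.5839 V=9.5839[hold]; j=1 S=116.8598 intr=0.0000 cont=2.6022 V=2.6022[hold]  S*(1)=-
k=0: j=0 S=107.7000 intr=0.2900 cont=5.3959 V=5.3959[hold]  S*(0)=-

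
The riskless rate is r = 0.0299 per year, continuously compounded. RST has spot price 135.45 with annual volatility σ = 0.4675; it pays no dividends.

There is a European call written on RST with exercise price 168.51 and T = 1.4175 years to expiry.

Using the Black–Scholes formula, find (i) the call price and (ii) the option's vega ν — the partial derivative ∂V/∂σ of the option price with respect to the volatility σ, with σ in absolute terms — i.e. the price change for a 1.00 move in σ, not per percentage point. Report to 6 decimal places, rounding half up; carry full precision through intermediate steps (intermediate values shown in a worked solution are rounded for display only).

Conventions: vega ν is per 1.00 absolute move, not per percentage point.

σ√T = 0.4675·√1.4175 = 0.556600
d₁ = (ln(S/K) + (r+σ²/2)T) / (σ√T) = (ln(135.45/168.51) + (0.0299+0.4675²/2)·1.4175) / 0.556600 = (-0.218393 + 0.197285) / 0.556600 = -0.037922
d₂ = d₁ − σ√T = -0.037922 − 0.556600 = -0.594522
e^{−rT} = 0.958502
N(d₁) = 0.484875,  N(d₂) = 0.276081
Call price V = S·N(d₁) − K·e^{−rT}·N(d₂) = 65.676295 − 44.591912 = 21.084384
φ(d₁) = (1/√(2π))·e^{−d₁²/2} = 0.398656
ν = S·φ(d₁)·√T = 64.289246

price = 21.084384
ν = 64.289246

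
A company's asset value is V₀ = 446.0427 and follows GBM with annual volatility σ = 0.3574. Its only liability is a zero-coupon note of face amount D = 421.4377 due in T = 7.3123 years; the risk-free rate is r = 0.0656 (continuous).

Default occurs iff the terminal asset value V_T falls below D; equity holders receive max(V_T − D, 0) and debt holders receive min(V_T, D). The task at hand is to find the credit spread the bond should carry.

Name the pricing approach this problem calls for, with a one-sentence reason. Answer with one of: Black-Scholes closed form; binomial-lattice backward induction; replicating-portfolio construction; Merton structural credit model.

framework: Merton structural credit model

Key observation: the asked-for credit quantity lives on the firm's capital structure — asset value, asset volatility, debt face 421.4377 — which is the structural model's domain.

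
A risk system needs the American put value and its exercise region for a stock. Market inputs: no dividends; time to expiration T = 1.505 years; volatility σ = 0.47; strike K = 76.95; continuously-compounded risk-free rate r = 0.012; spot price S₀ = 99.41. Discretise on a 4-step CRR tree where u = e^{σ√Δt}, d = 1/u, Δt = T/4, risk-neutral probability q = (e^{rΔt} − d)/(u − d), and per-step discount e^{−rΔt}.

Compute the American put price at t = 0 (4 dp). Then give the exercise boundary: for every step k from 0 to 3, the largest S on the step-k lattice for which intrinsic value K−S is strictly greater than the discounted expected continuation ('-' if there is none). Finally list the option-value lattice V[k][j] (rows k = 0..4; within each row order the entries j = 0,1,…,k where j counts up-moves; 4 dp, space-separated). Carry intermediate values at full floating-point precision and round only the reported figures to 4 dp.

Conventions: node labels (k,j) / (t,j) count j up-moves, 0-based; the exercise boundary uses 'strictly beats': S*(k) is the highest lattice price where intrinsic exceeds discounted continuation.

price = 11.0655
boundary = - - - 41.8616
tree:
11.0655
16.8277 3.7314
24.8375 6.6478 0.0000
35.0884 11.8436 0.0000 0.0000
45.5730 21.1003 0.0000 0.0000 0.0000

params: Δt=0.37625 u=1.33415 d=0.74954 q=0.43616 e^(-rΔt)=0.99550
t_4 payoffs: 45.5730 21.1003 0.0000 0.0000 0.0000
t_3: node(3,0) S=41.8616 payoff=35.0884 vs cont=34.7417 → 35.0884 [stop]  node(3,1) S=74.5119 payoff=2.4381 vs cont=11.8436 → 11.8436 [wait]  node(3,2) S=132.6278 payoff=0.0000 vs cont=0.0000 → 0.0000 [wait]  node(3,3) S=236.0717 payoff=0.0000 vs cont=0.0000 → 0.0000 [wait]  ⇒ S*(3)=41.8616
t_2: node(2,0) S=55.8497 payoff=21.1003 vs cont=24.8375 → 24.8375 [wait]  node(2,1) S=99.4100 payoff=0.0000 vs cont=6.6478 → 6.6478 [wait]  node(2,2) S=176.9454 payoff=0.0000 vs cont=0.0000 → 0.0000 [wait]  ⇒ S*(2)=-
t_1: node(1,0) S=74.5119 payoff=2.4381 vs cont=16.8277 → 16.8277 [wait]  node(1,1) S=132.6278 payoff=0.0000 vs cont=3.7314 → 3.7314 [wait]  ⇒ S*(1)=-
t_0: node(0,0) S=99.4100 payoff=0.0000 vs cont=11.0655 → 11.0655 [wait]  ⇒ S*(0)=-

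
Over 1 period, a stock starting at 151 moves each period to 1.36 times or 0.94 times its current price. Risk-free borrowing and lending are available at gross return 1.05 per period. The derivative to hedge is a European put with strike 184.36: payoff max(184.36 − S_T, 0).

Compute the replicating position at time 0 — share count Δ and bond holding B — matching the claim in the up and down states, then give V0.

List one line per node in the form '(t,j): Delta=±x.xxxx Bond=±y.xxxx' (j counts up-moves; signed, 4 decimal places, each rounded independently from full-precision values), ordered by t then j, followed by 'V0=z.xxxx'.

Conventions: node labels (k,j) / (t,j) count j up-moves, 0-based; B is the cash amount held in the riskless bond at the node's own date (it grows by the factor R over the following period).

(0,0): Delta=-0.6689 Bond=130.8190
V0=29.8190

Risk-neutral probability p* = (R−d)/(u−d) = (1.05−0.94)/(1.36−0.94) = 0.2619.
At maturity the claim pays: V(1,0)=42.4200, V(1,1)=0.0000
Node (0,0) S=151.0000: V=(p*·0.0000+(1−p*)·42.4200)/1.05=29.8190; Δ=(0.0000−42.4200)/(205.3600−141.9400)=-0.6689; B=V−Δ·S=130.8190
As a check, the time-0 holding Δ(0,0)·S0 + B(0,0) comes to 29.8190 — exactly V0.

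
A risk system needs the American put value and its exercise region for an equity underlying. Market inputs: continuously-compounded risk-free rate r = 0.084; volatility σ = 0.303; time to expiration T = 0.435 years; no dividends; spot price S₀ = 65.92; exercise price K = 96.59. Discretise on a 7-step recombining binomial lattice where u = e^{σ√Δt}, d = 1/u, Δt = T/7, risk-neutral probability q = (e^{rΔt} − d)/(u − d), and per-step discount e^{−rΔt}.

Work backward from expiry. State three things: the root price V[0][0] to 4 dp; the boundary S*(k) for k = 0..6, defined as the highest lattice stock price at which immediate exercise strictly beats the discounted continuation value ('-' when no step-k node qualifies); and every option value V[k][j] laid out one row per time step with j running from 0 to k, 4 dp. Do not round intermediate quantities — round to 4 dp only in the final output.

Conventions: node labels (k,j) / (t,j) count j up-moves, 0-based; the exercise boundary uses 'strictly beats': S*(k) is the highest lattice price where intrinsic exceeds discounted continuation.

price = 30.6700
boundary = 65.9200 71.0920 76.6698 71.0920 76.6698 82.6853 89.1727
tree:
30.6700
35.4658 25.4980
39.9126 30.6700 19.9202
44.0360 35.4658 25.4980 14.0010
47.8593 39.9126 30.6700 19.9202 8.5851
51.4045 44.0360 35.4658 25.4980 13.9047 3.6772
54.6918 47.8593 39.9126 30.6700 19.9202 7.4173 0.2028
57.7400 51.4045 44.0360 35.4658 25.4980 13.9047 0.4209 0.0000

Δt=0.06214, u=1.07846, d=0.92725, q=0.51574, disc=e^(-rΔt)=0.99479
k=7 terminal: V=max(K-S,0) → 57.7400 51.4045 44.0360 35.4658 25.4980 13.9047 0.4209 0.0000
k=6: j=0 S=41.8982 intr=54.6918 cont=54.1889 V=54.6918[EX]; j=1 S=48.7307 intr=47.8593 cont=47.3564 V=47.8593[EX]; j=2 S=56.6774 intr=39.9126 cont=39.4097 V=39.9126[EX]; j=3 S=65.9200 intr=30.6700 cont=30.1671 V=30.6700[EX]; j=4 S=76.6698 intr=19.9202 cont=19.4173 V=19.9202[EX]; j=5 S=89.1727 intr=7.4173 cont=6.9144 V=7.4173[EX]; j=6 S=103.7145 intr=0.0000 cont=0.2028 V=0.2028[hold]  S*(6)=89.1727
k=5: j=0 S=45.1855 intr=51.4045 cont=50.9016 V=51.4045[EX]; j=1 S=52.5540 intr=44.0360 cont=43.5331 V=44.0360[EX]; j=2 S=61.1242 intr=35.4658 cont=34.9629 V=35.4658[EX]; j=3 S=71.0920 intr=25.4980 cont=24.9951 V=25.4980[EX]; j=4 S=82.6853 intr=13.9047 cont=13.4018 V=13.9047[EX]; j=5 S=96.1691 intr=0.4209 cont=3.6772 V=3.6772[hold]  S*(5)=82.6853
k=4: j=0 S=48.7307 intr=47.8593 cont=47.3564 V=47.8593[EX]; j=1 S=56.6774 intr=39.9126 cont=39.4097 V=39.9126[EX]; j=2 S=65.9200 intr=30.6700 cont=30.1671 V=30.6700[EX]; j=3 S=76.6698 intr=19.9202 cont=19.4173 V=19.9202[EX]; j=4 S=89.1727 intr=7.4173 cont=8.5851 V=8.5851[hold]  S*(4)=76.6698
k=3: j=0 S=52.5540 intr=44.0360 cont=43.5331 V=44.0360[EX]; j=1 S=61.1242 intr=35.4658 cont=34.9629 V=35.4658[EX]; j=2 S=71.0920 intr=25.4980 cont=24.9951 V=25.4980[EX]; j=3 S=82.6853 intr=13.9047 cont=14.0010 V=14.0010[hold]  S*(3)=71.0920
k=2: j=0 S=56.6774 intr=39.9126 cont=39.4097 V=39.9126[EX]; j=1 S=65.9200 intr=30.6700 cont=30.1671 V=30.6700[EX]; j=2 S=76.6698 intr=19.9202 cont=19.4667 V=19.9202[EX]  S*(2)=76.6698
k=1: j=0 S=61.1242 intr=35.4658 cont=34.9629 V=35.4658[EX]; j=1 S=71.0920 intr=25.4980 cont=24.9951 V=25.4980[EX]  S*(1)=71.0920
k=0: j=0 S=65.9200 intr=30.6700 cont=30.1671 V=30.6700[EX]  S*(0)=65.9200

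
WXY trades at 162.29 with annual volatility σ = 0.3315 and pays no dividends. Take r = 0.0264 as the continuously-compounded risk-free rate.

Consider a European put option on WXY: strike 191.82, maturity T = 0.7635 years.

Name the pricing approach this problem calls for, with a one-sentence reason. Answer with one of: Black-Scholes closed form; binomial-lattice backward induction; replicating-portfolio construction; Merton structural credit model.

Key observation: with WXY following a GBM at constant σ and r, the European put struck at 191.82 prices in closed form — nothing here needs a stepwise model or a balance sheet.

framework: Black-Scholes closed form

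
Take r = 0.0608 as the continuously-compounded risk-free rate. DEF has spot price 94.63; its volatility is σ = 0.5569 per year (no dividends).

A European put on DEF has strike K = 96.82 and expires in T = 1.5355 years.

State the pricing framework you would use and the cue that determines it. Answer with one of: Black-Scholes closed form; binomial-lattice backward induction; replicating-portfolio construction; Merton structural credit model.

Key observation: with DEF following a GBM at constant σ and r, the European put struck at 96.82 prices in closed form — nothing here needs a stepwise model or a balance sheet.

framework: Black-Scholes closed form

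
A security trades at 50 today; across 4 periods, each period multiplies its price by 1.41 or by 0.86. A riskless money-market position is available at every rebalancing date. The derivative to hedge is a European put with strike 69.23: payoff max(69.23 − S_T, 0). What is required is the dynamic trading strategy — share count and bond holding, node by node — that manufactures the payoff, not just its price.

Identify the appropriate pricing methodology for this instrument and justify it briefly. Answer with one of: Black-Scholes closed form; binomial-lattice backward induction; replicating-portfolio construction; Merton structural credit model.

framework: replicating-portfolio construction

Key observation: the deliverable is the dynamic trading strategy on the 4-step tree (spot 50, moves 1.41 and 0.86), so the valuation must go through the node-by-node replicating-portfolio solve.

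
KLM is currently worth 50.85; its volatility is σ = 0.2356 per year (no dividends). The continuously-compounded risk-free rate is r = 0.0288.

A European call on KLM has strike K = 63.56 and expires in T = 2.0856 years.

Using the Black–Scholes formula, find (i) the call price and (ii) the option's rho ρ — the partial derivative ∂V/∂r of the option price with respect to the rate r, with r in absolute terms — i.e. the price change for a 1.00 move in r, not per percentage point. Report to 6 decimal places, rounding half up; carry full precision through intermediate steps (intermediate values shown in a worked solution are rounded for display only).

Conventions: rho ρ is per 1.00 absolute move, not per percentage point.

price = 3.806999
ρ = 32.215725

σ√T = 0.2356·√2.0856 = 0.340244
d₁ = (ln(S/K) + (r+σ²/2)T) / (σ√T) = (ln(50.85/63.56) + (0.0288+0.2356²/2)·2.0856) / 0.340244 = (-0.223104 + 0.117948) / 0.340244 = -0.309060
d₂ = d₁ − σ√T = -0.309060 − 0.340244 = -0.649304
e^{−rT} = 0.941703
N(d₁) = 0.378638,  N(d₂) = 0.258071
Call price V = S·N(d₁) − K·e^{−rT}·N(d₂) = 19.253741 − 15.446742 = 3.806999
ρ = K·T·e^{−rT}·N(d₂) = 32.215725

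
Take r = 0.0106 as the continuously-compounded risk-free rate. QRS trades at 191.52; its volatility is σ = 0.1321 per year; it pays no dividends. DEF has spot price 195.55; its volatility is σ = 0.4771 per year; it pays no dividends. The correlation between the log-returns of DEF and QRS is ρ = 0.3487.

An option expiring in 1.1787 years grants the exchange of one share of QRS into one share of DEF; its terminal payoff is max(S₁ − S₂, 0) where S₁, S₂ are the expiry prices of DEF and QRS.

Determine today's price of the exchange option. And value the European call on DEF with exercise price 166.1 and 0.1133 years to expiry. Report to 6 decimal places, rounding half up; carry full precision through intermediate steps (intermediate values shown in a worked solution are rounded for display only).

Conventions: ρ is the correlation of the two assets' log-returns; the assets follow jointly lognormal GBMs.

σ_eff = √(σ₁² + σ₂² − 2ρσ₁σ₂) = √(0.4771² + 0.1321² − 2·0.3487·0.4771·0.1321) = 0.448465
d₁ = (ln(S₁/S₂) + (q₂ − q₁ + σ_eff²/2)T) / (σ_eff√T) = (ln(195.55/191.52) + (0.0 − 0.0 + 0.100561)·1.1787) / 0.486890 = 0.286214
d₂ = d₁ − σ_eff√T = 0.286214 − 0.486890 = -0.200676
N(d₁) = 0.612643,  N(d₂) = 0.420476
V = S₁·e^{−q₁T}·N(d₁) − S₂·e^{−q₂T}·N(d₂) = 119.802318 − 80.529578 = 39.272741
[vanilla: DEF call K=166.1]
σ√T = 0.4771·√0.1133 = 0.160592
d₁ = (ln(S/K) + (r+σ²/2)T) / (σ√T) = (ln(195.55/166.1) + (0.0106+0.4771²/2)·0.1133) / 0.160592 = (0.163226 + 0.014096) / 0.160592 = 1.104176
d₂ = d₁ − σ√T = 1.104176 − 0.160592 = 0.943584
e^{−rT} = 0.998800
N(d₁) = 0.865242,  N(d₂) = 0.827309
price = S·N(d₁) − K·e^{−rT}·N(d₂) = 169.197986 − 137.251051 = 31.946935

exchange price = 39.272741
price(DEF call K=166.1) = 31.946935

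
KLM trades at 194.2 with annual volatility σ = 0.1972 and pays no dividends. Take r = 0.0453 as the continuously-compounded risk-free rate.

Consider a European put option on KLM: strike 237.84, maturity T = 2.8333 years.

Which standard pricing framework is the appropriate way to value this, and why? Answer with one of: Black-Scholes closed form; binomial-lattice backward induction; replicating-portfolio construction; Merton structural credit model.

Key observation: the strike-237.84 put on KLM is European-exercise on a continuously-modelled lognormal underlying, so its value is a single closed-form evaluation.

framework: Black-Scholes closed form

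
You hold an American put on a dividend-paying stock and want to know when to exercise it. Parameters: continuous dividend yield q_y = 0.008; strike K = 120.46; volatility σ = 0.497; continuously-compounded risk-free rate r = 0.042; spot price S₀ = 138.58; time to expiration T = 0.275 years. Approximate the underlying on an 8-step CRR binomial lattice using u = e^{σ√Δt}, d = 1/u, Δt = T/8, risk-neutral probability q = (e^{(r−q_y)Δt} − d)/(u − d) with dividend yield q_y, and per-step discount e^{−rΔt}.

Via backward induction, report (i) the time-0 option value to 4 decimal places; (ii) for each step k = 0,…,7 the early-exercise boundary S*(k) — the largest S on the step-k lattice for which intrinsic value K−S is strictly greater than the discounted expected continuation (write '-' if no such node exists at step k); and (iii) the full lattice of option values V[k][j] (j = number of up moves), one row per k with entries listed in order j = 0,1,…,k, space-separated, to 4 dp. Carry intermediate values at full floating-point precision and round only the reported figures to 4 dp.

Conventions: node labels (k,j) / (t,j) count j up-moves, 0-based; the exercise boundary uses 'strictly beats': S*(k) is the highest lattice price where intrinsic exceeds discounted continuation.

Δt=0.03438, u=1.09653, d=0.91197, q=0.48332, disc=e^(-rΔt)=0.99856
k=8 terminal: V=max(K-S,0) → 54.1542 40.7360 24.6025 5.2041 0.0000 0.0000 0.0000 0.0000 0.0000
k=7: j=0 S=72.7060 intr=47.7540 cont=47.6002 V=47.7540[EX]; j=1 S=87.4193 intr=33.0407 cont=32.8909 V=33.0407[EX]; j=2 S=105.1102 intr=15.3498 cont=15.2049 V=15.3498[EX]; j=3 S=126.3810 intr=0.0000 cont=2.6850 V=2.6850[hold]; j=4 S=151.9565 intr=0.0000 cont=0.0000 V=0.0000[hold]; j=5 S=182.7075 intr=0.0000 cont=0.0000 V=0.0000[hold]; j=6 S=219.6816 intr=0.0000 cont=0.0000 V=0.0000[hold]; j=7 S=264.1380 intr=0.0000 cont=0.0000 V=0.0000[hold]  S*(7)=105.1102
k=6: j=0 S=79.7240 intr=40.7360 cont=40.5842 V=40.7360[EX]; j=1 S=95.8575 intr=24.6025 cont=24.4551 V=24.6025[EX]; j=2 S=115.2559 intr=5.2041 cont=9.2154 V=9.2154[hold]; j=3 S=138.5800 intr=0.0000 cont=1.3853 V=1.3853[hold]; j=4 S=166.6241 intr=0.0000 cont=0.0000 V=0.0000[hold]; j=5 S=200.3434 intr=0.0000 cont=0.0000 V=0.0000[hold]; j=6 S=240.8864 intr=0.0000 cont=0.0000 V=0.0000[hold]  S*(6)=95.8575
k=5: j=0 S=87.4193 intr=33.0407 cont=32.8909 V=33.0407[EX]; j=1 S=105.1102 intr=15.3498 cont=17.1409 V=17.1409[hold]; j=2 S=126.3810 intr=0.0000 cont=5.4231 V=5.4231[hold]; j=3 S=151.9565 intr=0.0000 cont=0.7147 V=0.7147[hold]; j=4 S=182.7075 intr=0.0000 cont=0.0000 V=0.0000[hold]; j=5 S=219.6816 intr=0.0000 cont=0.0000 V=0.0000[hold]  S*(5)=87.4193
k=4: j=0 S=95.8575 intr=24.6025 cont=25.3195 V=25.3195[hold]; j=1 S=115.2559 intr=5.2041 cont=11.4610 V=11.4610[hold]; j=2 S=138.5800 intr=0.0000 cont=3.1429 V=3.1429[hold]; j=3 S=166.6241 intr=0.0000 cont=0.3688 V=0.3688[hold]; j=4 S=200.3434 intr=0.0000 cont=0.0000 V=0.0000[hold]  S*(4)=-
k=3: j=0 S=105.1102 intr=15.3498 cont=18.5946 V=18.5946[hold]; j=1 S=126.3810 intr=0.0000 cont=7.4300 V=7.4300[hold]; j=2 S=151.9565 intr=0.0000 cont=1.7995 V=1.7995[hold]; j=3 S=182.7075 intr=0.0000 cont=0.1903 V=0.1903[hold]  S*(3)=-
k=2: j=0 S=115.2559 intr=5.2041 cont=13.1795 V=13.1795[hold]; j=1 S=138.5800 intr=0.0000 cont=4.7019 V=4.7019[hold]; j=2 S=166.6241 intr=0.0000 cont=1.0203 V=1.0203[hold]  S*(2)=-
k=1: j=0 S=126.3810 intr=0.0000 cont=9.0690 V=9.0690[hold]; j=1 S=151.9565 intr=0.0000 cont=2.9183 V=2.9183[hold]  S*(1)=-
k=0: j=0 S=138.5800 intr=0.0000 cont=6.0875 V=6.0875[hold]  S*(0)=-

price = 6.0875
boundary = - - - - - 87.4193 95.8575 105.1102
tree:
6.0875
9.0690 2.9183
13.1795 4.7019 1.0203
18.5946 7.4300 1.7995 0.1903
25.3195 11.4610 3.1429 0.3688 0.0000
33.0407 17.1409 5.4231 0.7147 0.0000 0.0000
40.7360 24.6025 9.2154 1.3853 0.0000 0.0000 0.0000
47.7540 33.0407 15.3498 2.6850 0.0000 0.0000 0.0000 0.0000
54.1542 40.7360 24.6025 5.2041 0.0000 0.0000 0.0000 0.0000 0.0000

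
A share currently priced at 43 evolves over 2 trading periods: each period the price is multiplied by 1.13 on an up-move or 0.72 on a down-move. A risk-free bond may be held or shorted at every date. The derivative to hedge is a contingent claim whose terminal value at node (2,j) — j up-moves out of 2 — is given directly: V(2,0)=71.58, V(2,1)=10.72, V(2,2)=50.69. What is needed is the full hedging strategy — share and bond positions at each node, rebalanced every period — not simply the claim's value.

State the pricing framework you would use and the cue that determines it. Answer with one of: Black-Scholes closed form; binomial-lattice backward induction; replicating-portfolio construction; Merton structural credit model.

framework: replicating-portfolio construction

Key observation: since the answer must list Δ and B at each node of the 1.13/0.72 lattice on 43, the replicating-portfolio method — solving the two-state system at every node — is the one that applies.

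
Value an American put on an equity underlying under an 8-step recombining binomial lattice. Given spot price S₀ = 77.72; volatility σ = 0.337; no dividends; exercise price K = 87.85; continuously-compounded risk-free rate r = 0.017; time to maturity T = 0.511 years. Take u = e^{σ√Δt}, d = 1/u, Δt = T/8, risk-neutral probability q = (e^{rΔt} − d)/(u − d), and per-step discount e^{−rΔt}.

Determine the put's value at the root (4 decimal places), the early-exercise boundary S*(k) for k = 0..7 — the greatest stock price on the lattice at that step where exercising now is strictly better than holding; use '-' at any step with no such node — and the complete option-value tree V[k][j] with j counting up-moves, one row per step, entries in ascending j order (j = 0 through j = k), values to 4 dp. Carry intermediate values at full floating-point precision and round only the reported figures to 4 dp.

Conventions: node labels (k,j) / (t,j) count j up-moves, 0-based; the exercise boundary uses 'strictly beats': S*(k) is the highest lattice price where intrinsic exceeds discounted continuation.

price = 13.6973
boundary = - - - 60.1955 55.2808 60.1955 65.5471 71.3745
tree:
13.6973
17.8857 9.2821
22.6189 12.9016 5.4608
27.6545 17.3244 8.2359 2.5274
32.5692 22.3654 12.0123 4.2457 0.7090
37.0826 27.6545 16.8012 6.9559 1.3784 0.0000
41.2275 32.5692 22.3029 10.9989 2.6800 0.0000 0.0000
45.0341 37.0826 27.6545 16.4755 5.2104 0.0000 0.0000 0.0000
48.5298 41.2275 32.5692 22.3029 10.1300 0.0000 0.0000 0.0000 0.0000

Δt=0.06388  u=1.08890  d=0.91835  q=0.48509  discount=0.99891
step 8 (expiry): payoffs max(K−S,0) = 48.5298 41.2275 32.5692 22.3029 10.1300 0.0000 0.0000 0.0000 0.0000
step 7: (k=7,j=0): S=42.8159, K−S=45.0341, hold=44.9387 ⇒ V=45.0341 exercise | (k=7,j=1): S=50.7674, K−S=37.0826, hold=36.9873 ⇒ V=37.0826 exercise | (k=7,j=2): S=60.1955, K−S=27.6545, hold=27.5592 ⇒ V=27.6545 exercise | (k=7,j=3): S=71.3745, K−S=16.4755, hold=16.3801 ⇒ V=16.4755 exercise | (k=7,j=4): S=84.6296, K−S=3.2204, hold=5.2104 ⇒ V=5.2104 continue | (k=7,j=5): S=100.3464, K−S=0.0000, hold=0.0000 ⇒ V=0.0000 continue | (k=7,j=6): S=118.9819, K−S=0.0000, hold=0.0000 ⇒ V=0.0000 continue | (k=7,j=7): S=141.0782, K−S=0.0000, hold=0.0000 ⇒ V=0.0000 continue  boundary S*=71.3745
step 6: (k=6,j=0): S=46.6225, K−S=41.2275, hold=41.1322 ⇒ V=41.2275 exercise | (k=6,j=1): S=55.2808, K−S=32.5692, hold=32.4738 ⇒ V=32.5692 exercise | (k=6,j=2): S=65.5471, K−S=22.3029, hold=22.2075 ⇒ V=22.3029 exercise | (k=6,j=3): S=77.7200, K−S=10.1300, hold=10.9989 ⇒ V=10.9989 continue | (k=6,j=4): S=92.1535, K−S=0.0000, hold=2.6800 ⇒ V=2.6800 continue | (k=6,j=5): S=109.2675, K−S=0.0000, hold=0.0000 ⇒ V=0.0000 continue | (k=6,j=6): S=129.5598, K−S=0.0000, hold=0.0000 ⇒ V=0.0000 continue  boundary S*=65.5471
step 5: (k=5,j=0): S=50.7674, K−S=37.0826, hold=36.9873 ⇒ V=37.0826 exercise | (k=5,j=1): S=60.1955, K−S=27.6545, hold=27.5592 ⇒ V=27.6545 exercise | (k=5,j=2): S=71.3745, K−S=16.4755, hold=16.8012 ⇒ V=16.8012 continue | (k=5,j=3): S=84.6296, K−S=3.2204, hold=6.9559 ⇒ V=6.9559 continue | (k=5,j=4): S=100.3464, K−S=0.0000, hold=1.3784 ⇒ V=1.3784 continue | (k=5,j=5): S=118.9819, K−S=0.0000, hold=0.0000 ⇒ V=0.0000 continue  boundary S*=60.1955
step 4: (k=4,j=0): S=55.2808, K−S=32.5692, hold=32.4738 ⇒ V=32.5692 exercise | (k=4,j=1): S=65.5471, K−S=22.3029, hold=22.3654 ⇒ V=22.3654 continue | (k=4,j=2): S=77.7200, K−S=10.1300, hold=12.0123 ⇒ V=12.0123 continue | (k=4,j=3): S=92.1535, K−S=0.0000, hold=4.2457 ⇒ V=4.2457 continue | (k=4,j=4): S=109.2675, K−S=0.0000, hold=0.7090 ⇒ V=0.7090 continue  boundary S*=55.2808
step 3: (k=3,j=0): S=60.1955, K−S=27.6545, hold=27.5894 ⇒ V=27.6545 exercise | (k=3,j=1): S=71.3745, K−S=16.4755, hold=17.3244 ⇒ V=17.3244 continue | (k=3,j=2): S=84.6296, K−S=3.2204, hold=8.2359 ⇒ V=8.2359 continue | (k=3,j=3): S=100.3464, K−S=0.0000, hold=2.5274 ⇒ V=2.5274 continue  boundary S*=60.1955
step 2: (k=2,j=0): S=65.5471, K−S=22.3029, hold=22.6189 ⇒ V=22.6189 continue | (k=2,j=1): S=77.7200, K−S=10.1300, hold=12.9016 ⇒ V=12.9016 continue | (k=2,j=2): S=92.1535, K−S=0.0000, hold=5.4608 ⇒ V=5.4608 continue  boundary S*=-
step 1: (k=1,j=0): S=71.3745, K−S=16.4755, hold=17.8857 ⇒ V=17.8857 continue | (k=1,j=1): S=84.6296, K−S=3.2204, hold=9.2821 ⇒ V=9.2821 continue  boundary S*=-
step 0: (k=0,j=0): S=77.7200, K−S=10.1300, hold=13.6973 ⇒ V=13.6973 continue  boundary S*=-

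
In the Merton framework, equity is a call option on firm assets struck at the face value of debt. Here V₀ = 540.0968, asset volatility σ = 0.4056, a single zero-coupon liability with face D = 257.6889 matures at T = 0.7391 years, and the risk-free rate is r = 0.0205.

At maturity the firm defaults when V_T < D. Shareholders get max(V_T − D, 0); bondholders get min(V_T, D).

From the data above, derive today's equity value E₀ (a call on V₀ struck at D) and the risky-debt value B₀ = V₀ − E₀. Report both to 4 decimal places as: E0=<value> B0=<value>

With assets at 540.0968 and a single debt payment of 257.6889 at 0.7391 years:
d₁ = [ln(V₀/D) + (r + σ²/2)T] / (σ√T)
   = [ln(540.0968/257.6889) + (0.0205 + 0.5·0.4056²)·0.7391] / (0.4056·√0.7391)
   = [0.739995 + 0.075947] / 0.348698 = 2.339967
d₂ = d₁ − σ√T = 2.339967 − 0.348698 = 1.991269
N(d₁) = 0.990357,  N(d₂) = 0.976774,  e^(−rT) = 0.984963
E₀ = V₀·N(d₁) − D·e^(−rT)·N(d₂)
   = 540.0968·0.990357 − 257.6889·0.984963·0.976774 = 286.969851
B₀ = V₀ − E₀ = 540.0968 − 286.969851 = 253.126949

E0=286.9699 B0=253.1269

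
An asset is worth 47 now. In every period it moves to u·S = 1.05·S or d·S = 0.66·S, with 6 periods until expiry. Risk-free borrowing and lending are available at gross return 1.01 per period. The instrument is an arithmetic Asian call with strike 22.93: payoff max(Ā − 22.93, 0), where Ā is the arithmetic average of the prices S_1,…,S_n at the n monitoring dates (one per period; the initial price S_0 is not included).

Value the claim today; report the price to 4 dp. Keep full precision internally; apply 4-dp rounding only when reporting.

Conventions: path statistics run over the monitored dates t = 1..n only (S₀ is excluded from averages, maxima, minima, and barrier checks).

Under the martingale measure an up-move has probability p* = 0.8974; value the claim as the probability-weighted average of per-path payoffs, discounted 6 periods at R = 1.01.
Enumerate all 2^6 = 64 price paths (U = up ×1.05, D = down ×0.66); each path with k up-moves has probability p*^k·(1−p*)^(6−k).
DDDDDD: Ā=13.9491, payoff=0.0000, prob=0.000001
UDDDDD: Ā=22.1917, payoff=0.0000, prob=0.000010
DUDDDD: Ā=19.1367, payoff=0.0000, prob=0.000010
UUDDDD: Ā=30.4447, payoff=7.5147, prob=0.000089
DDUDDD: Ā=17.1204, payoff=0.0000, prob=0.000010
UDUDDD: Ā=27.2370, payoff=4.3070, prob=0.000089
DUUDDD: Ā=24.1820, payoff=1.2520, prob=0.000089
UUUDDD: Ā=38.4713, payoff=15.5413, prob=0.000780
DDDUDD: Ā=15.7896, payoff=0.0000, prob=0.000010
UDDUDD: Ā=25.1199, payoff=2.1899, prob=0.000089
DUDUDD: Ā=22.0649, payoff=0.0000, prob=0.000089
UUDUDD: Ā=35.1032, payoff=12.1732, prob=0.000780
DDUUDD: Ā=20.0486, payoff=0.0000, prob=0.000089
UDUUDD: Ā=31.8954, payoff=8.9654, prob=0.000780
DUUUDD: Ā=28.8404, payoff=5.9104, prob=0.000780
UUUUDD: Ā=45.8825, payoff=22.9525, prob=0.006823
DDDDUD: Ā=14.9113, payoff=0.0000, prob=0.000010
UDDDUD: Ā=23.7226, payoff=0.7926, prob=0.000089
DUDDUD: Ā=20.6676, payoff=0.0000, prob=0.000089
UUDDUD: Ā=32.8802, payoff=9.9502, prob=0.000780
DDUDUD: Ā=18.6513, payoff=0.0000, prob=0.000089
UDUDUD: Ā=29.6725, payoff=6.7425, prob=0.000780
DUUDUD: Ā=26.6175, payoff=3.6875, prob=0.000780
UUUDUD: Ā=42.3460, payoff=19.4160, prob=0.006823
DDDUUD: Ā=17.3205, payoff=0.0000, prob=0.000089
UDDUUD: Ā=27.5553, payoff=4.6253, prob=0.000780
DUDUUD: Ā=24.5003, payoff=1.5703, prob=0.000780
UUDUUD: Ā=38.9778, payoff=16.0478, prob=0.006823
DDUUUD: Ā=22.4840, payoff=0.0000, prob=0.000780
UDUUUD: Ā=35.7701, payoff=12.8401, prob=0.006823
DUUUUD: Ā=32.7151, payoff=9.7851, prob=0.006823
UUUUUD: Ā=52.0467, payoff=29.1167, prob=0.059705
DDDDDU: Ā=14.3316, payoff=0.0000, prob=0.000010
UDDDDU: Ā=22.8003, payoff=0.0000, prob=0.000089
DUDDDU: Ā=19.7453, payoff=0.0000, prob=0.000089
UUDDDU: Ā=31.4130, payoff=8.4830, prob=0.000780
DDUDDU: Ā=17.7290, payoff=0.0000, prob=0.000089
UDUDDU: Ā=28.2053, payoff=5.2753, prob=0.000780
DUUDDU: Ā=25.1503, payoff=2.2203, prob=0.000780
UUUDDU: Ā=40.0118, payoff=17.0818, prob=0.006823
DDDUDU: Ā=16.3983, payoff=0.0000, prob=0.000089
UDDUDU: Ā=26.0882, payoff=3.1582, prob=0.000780
DUDUDU: Ā=23.0332, payoff=0.1032, prob=0.000780
UUDUDU: Ā=36.6437, payoff=13.7137, prob=0.006823
DDUUDU: Ā=21.0169, payoff=0.0000, prob=0.000780
UDUUDU: Ā=33.4359, payoff=10.5059, prob=0.006823
DUUUDU: Ā=30.3809, payoff=7.4509, prob=0.006823
UUUUDU: Ā=48.3333, payoff=25.4033, prob=0.059705
DDDDUU: Ā=15.5200, payoff=0.0000, prob=0.000089
UDDDUU: Ā=24.6909, payoff=1.7609, prob=0.000780
DUDDUU: Ā=21.6359, payoff=0.0000, prob=0.000780
UUDDUU: Ā=34.4207, payoff=11.4907, prob=0.006823
DDUDUU: Ā=19.6196, payoff=0.0000, prob=0.000780
UDUDUU: Ā=31.2130, payoff=8.2830, prob=0.006823
DUUDUU: Ā=28.1580, payoff=5.2280, prob=0.006823
UUUDUU: Ā=44.7968, payoff=21.8668, prob=0.059705
DDDUUU: Ā=18.2888, payoff=0.0000, prob=0.000780
UDDUUU: Ā=29.0959, payoff=6.1659, prob=0.006823
DUDUUU: Ā=26.0409, payoff=3.1109, prob=0.006823
UUDUUU: Ā=41.4286, payoff=18.4986, prob=0.059705
DDUUUU: Ā=24.0246, payoff=1.0946, prob=0.006823
UDUUUU: Ā=38.2209, payoff=15.2909, prob=0.059705
DUUUUU: Ā=35.1659, payoff=12.2359, prob=0.059705
UUUUUU: Ā=55.9457, payoff=33.0157, prob=0.522421
Price = Σ prob·payoff / R^6 = 25.755518 / 1.061520 = 24.2629

price = 24.2629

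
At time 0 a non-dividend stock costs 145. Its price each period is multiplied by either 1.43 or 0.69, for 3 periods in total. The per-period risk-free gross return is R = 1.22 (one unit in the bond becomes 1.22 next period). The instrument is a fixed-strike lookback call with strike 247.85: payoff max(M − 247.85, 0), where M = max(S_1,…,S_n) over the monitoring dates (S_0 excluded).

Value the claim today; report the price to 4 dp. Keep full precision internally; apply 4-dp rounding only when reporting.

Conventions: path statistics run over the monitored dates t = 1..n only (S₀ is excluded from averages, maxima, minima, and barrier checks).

price = 39.5428

Under the martingale measure an up-move has probability p* = 0.7162; value the claim as the probability-weighted average of per-path payoffs, discounted 3 periods at R = 1.22.
Enumerate all 2^3 = 8 price paths (U = up ×1.43, D = down ×0.69); each path with k up-moves has probability p*^k·(1−p*)^(3−k).
DDD: M=100.0500, payoff=0.0000, prob=0.022854
UDD: M=207.3500, payoff=0.0000, prob=0.057679
DUD: M=143.0715, payoff=0.0000, prob=0.057679
UUD: M=296.5105, payoff=48.6605, prob=0.145571
DDU: M=100.0500, payoff=0.0000, prob=0.057679
UDU: M=207.3500, payoff=0.0000, prob=0.145571
DUU: M=204.5922, payoff=0.0000, prob=0.145571
UUU: M=424.0100, payoff=176.1600, prob=0.367394
Price = Σ prob·payoff / R^3 = 71.803765 / 1.815848 = 39.5428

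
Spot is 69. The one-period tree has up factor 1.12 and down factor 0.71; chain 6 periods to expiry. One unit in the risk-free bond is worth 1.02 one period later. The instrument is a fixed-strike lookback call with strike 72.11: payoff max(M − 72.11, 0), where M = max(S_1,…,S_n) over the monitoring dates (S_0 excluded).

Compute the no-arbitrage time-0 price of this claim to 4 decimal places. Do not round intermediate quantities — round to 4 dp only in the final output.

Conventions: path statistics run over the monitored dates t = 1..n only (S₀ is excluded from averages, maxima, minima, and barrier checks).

price = 22.1531

Risk-neutral up-probability p* = (R−d)/(u−d) = (1.02−0.71)/(1.12−0.71) = 0.7561; the claim prices as the p*-weighted sum of path payoffs discounted by R^6.
Enumerate all 2^6 = 64 price paths (U = up ×1.12, D = down ×0.71); each path with k up-moves has probability p*^k·(1−p*)^(6−k).
DDDDDD: M=48.9900, payoff=0.0000, prob=0.000211
UDDDDD: M=77.2800, payoff=5.1700, prob=0.000653
DUDDDD: M=54.8688, payoff=0.0000, prob=0.000653
UUDDDD: M=86.5536, payoff=14.4436, prob=0.002023
DDUDDD: M=48.9900, payoff=0.0000, prob=0.000653
UDUDDD: M=77.2800, payoff=5.1700, prob=0.002023
DUUDDD: M=61.4531, payoff=0.0000, prob=0.002023
UUUDDD: M=96.9400, payoff=24.8300, prob=0.006272
DDDUDD: M=48.9900, payoff=0.0000, prob=0.000653
UDDUDD: M=77.2800, payoff=5.1700, prob=0.002023
DUDUDD: M=54.8688, payoff=0.0000, prob=0.002023
UUDUDD: M=86.5536, payoff=14.4436, prob=0.006272
DDUUDD: M=48.9900, payoff=0.0000, prob=0.002023
UDUUDD: M=77.2800, payoff=5.1700, prob=0.006272
DUUUDD: M=68.8274, payoff=0.0000, prob=0.006272
UUUUDD: M=108.5728, payoff=36.4628, prob=0.019442
DDDDUD: M=48.9900, payoff=0.0000, prob=0.000653
UDDDUD: M=77.2800, payoff=5.1700, prob=0.002023
DUDDUD: M=54.8688, payoff=0.0000, prob=0.002023
UUDDUD: M=86.5536, payoff=14.4436, prob=0.006272
DDUDUD: M=48.9900, payoff=0.0000, prob=0.002023
UDUDUD: M=77.2800, payoff=5.1700, prob=0.006272
DUUDUD: M=61.4531, payoff=0.0000, prob=0.006272
UUUDUD: M=96.9400, payoff=24.8300, prob=0.019442
DDDUUD: M=48.9900, payoff=0.0000, prob=0.002023
UDDUUD: M=77.2800, payoff=5.1700, prob=0.006272
DUDUUD: M=54.8688, payoff=0.0000, prob=0.006272
UUDUUD: M=86.5536, payoff=14.4436, prob=0.019442
DDUUUD: M=48.9900, payoff=0.0000, prob=0.006272
UDUUUD: M=77.2800, payoff=5.1700, prob=0.019442
DUUUUD: M=77.0867, payoff=4.9767, prob=0.019442
UUUUUD: M=121.6016, payoff=49.4916, prob=0.060271
DDDDDU: M=48.9900, payoff=0.0000, prob=0.000653
UDDDDU: M=77.2800, payoff=5.1700, prob=0.002023
DUDDDU: M=54.8688, payoff=0.0000, prob=0.002023
UUDDDU: M=86.5536, payoff=14.4436, prob=0.006272
DDUDDU: M=48.9900, payoff=0.0000, prob=0.002023
UDUDDU: M=77.2800, payoff=5.1700, prob=0.006272
DUUDDU: M=61.4531, payoff=0.0000, prob=0.006272
UUUDDU: M=96.9400, payoff=24.8300, prob=0.019442
DDDUDU: M=48.9900, payoff=0.0000, prob=0.002023
UDDUDU: M=77.2800, payoff=5.1700, prob=0.006272
DUDUDU: M=54.8688, payoff=0.0000, prob=0.006272
UUDUDU: M=86.5536, payoff=14.4436, prob=0.019442
DDUUDU: M=48.9900, payoff=0.0000, prob=0.006272
UDUUDU: M=77.2800, payoff=5.1700, prob=0.019442
DUUUDU: M=68.8274, payoff=0.0000, prob=0.019442
UUUUDU: M=108.5728, payoff=36.4628, prob=0.060271
DDDDUU: M=48.9900, payoff=0.0000, prob=0.002023
UDDDUU: M=77.2800, payoff=5.1700, prob=0.006272
DUDDUU: M=54.8688, payoff=0.0000, prob=0.006272
UUDDUU: M=86.5536, payoff=14.4436, prob=0.019442
DDUDUU: M=48.9900, payoff=0.0000, prob=0.006272
UDUDUU: M=77.2800, payoff=5.1700, prob=0.019442
DUUDUU: M=61.4531, payoff=0.0000, prob=0.019442
UUUDUU: M=96.9400, payoff=24.8300, prob=0.060271
DDDUUU: M=48.9900, payoff=0.0000, prob=0.006272
UDDUUU: M=77.2800, payoff=5.1700, prob=0.019442
DUDUUU: M=54.8688, payoff=0.0000, prob=0.019442
UUDUUU: M=86.5536, payoff=14.4436, prob=0.060271
DDUUUU: M=54.7316, payoff=0.0000, prob=0.019442
UDUUUU: M=86.3371, payoff=14.2271, prob=0.060271
DUUUUU: M=86.3371, payoff=14.2271, prob=0.060271
UUUUUU: M=136.1938, payoff=64.0838, prob=0.186839
Price = Σ prob·payoff / R^6 = 24.947988 / 1.126162 = 22.1531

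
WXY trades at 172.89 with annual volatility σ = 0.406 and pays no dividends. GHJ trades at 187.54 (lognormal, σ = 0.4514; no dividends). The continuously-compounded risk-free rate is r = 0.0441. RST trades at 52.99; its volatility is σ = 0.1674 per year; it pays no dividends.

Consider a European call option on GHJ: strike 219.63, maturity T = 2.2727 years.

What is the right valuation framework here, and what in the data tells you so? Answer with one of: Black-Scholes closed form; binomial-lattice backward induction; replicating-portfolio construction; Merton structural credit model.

Key observation: a European-exercise option on GHJ struck at 219.63 — a GBM underlying with constant parameters — admits an analytic price: the data contain no early exercise, no discrete tree, no debt structure.

framework: Black-Scholes closed form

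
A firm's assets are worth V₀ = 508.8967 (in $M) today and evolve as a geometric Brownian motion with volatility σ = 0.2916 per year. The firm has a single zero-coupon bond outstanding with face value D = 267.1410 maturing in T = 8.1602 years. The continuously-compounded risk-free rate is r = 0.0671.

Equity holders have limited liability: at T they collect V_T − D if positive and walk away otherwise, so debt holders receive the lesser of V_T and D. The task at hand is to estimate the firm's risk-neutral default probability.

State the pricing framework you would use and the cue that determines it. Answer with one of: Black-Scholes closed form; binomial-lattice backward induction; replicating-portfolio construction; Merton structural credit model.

framework: Merton structural credit model

Key observation: the question is about default risk generated by asset-value dynamics against a debt face of 267.1410 — the structural framework prices exactly that.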